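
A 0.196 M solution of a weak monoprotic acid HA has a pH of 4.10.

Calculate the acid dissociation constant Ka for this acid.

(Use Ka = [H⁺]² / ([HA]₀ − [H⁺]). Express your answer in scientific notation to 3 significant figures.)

[H⁺] = 10^(−pH) = 10^(−4.10) = 7.943e-05 M. For HA ⇌ H⁺ + A⁻, Ka = [H⁺][A⁻]/[HA] = [H⁺]² / ([HA]₀ − [H⁺]) = (7.943e-05)² / (0.196 − 7.943e-05) = 3.22e-08.

K_a = 3.22e-08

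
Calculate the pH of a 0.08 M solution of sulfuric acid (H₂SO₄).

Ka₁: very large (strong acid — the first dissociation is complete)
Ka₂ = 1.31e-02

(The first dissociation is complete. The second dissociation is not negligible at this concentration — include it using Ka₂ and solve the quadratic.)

First dissociation is complete: [H⁺]₀ = [HSO₄⁻]₀ = C = 0.08 M. Second dissociation HSO₄⁻ ⇌ H⁺ + SO₄²⁻: let x = [SO₄²⁻]. Ka₂ = (C + x)·x / (C − x) = 1.31e-02 → x² + (C + Ka₂)·x − Ka₂·C = 0 → x² + 0.09310·x − 1.048e-03 = 0. x = (−0.09310 + √(0.09310² + 4 × 1.048e-03)) / 2 = 1.0150e-02 M. [H⁺] = C + x = 0.08 + 1.0150e-02 = 9.0150e-02 M. pH = -log(9.0150e-02) = 1.05.

pH = 1.05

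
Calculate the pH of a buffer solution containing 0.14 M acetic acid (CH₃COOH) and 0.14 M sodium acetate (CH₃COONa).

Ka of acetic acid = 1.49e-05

pKa = -log(1.49e-05) = 4.83. pH = pKa + log([A⁻]/[HA]) = 4.83 + log(0.14/0.14)

pH = 4.83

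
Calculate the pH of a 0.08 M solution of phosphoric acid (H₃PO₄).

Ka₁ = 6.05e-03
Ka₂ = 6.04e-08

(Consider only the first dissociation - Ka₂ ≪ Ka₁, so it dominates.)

First dissociation dominates. From Ka₁ = [H⁺][HA⁻]/[H₂A], x² + Ka₁·x − Ka₁·C = 0 with C = 0.08 M and Ka₁ = 6.05e-03. Solving: [H⁺] = (−Ka₁ + √(Ka₁² + 4·Ka₁·C)) / 2 = 1.9182e-02 M. pH = -log(1.9182e-02) = 1.72.

pH = 1.72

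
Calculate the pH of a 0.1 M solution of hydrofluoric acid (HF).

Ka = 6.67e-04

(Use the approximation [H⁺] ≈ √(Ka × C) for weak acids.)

[H⁺] = √(Ka × C) = √(6.67e-04 × 0.1) = 8.1670e-03. pH = -log(8.1670e-03)

pH = 2.09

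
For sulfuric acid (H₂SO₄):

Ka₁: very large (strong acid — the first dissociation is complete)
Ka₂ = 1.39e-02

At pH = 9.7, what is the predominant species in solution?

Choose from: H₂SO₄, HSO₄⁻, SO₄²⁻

The first dissociation is complete, so H₂SO₄ itself is never the predominant species in water; pKa₂ = -log(1.39e-02) = 1.86. For a polyprotic acid the predominant species crosses at each pKa: below pKa_n the protonated form dominates, above it the deprotonated form does. At pH = 9.7, the predominant species is SO₄²⁻.

SO₄²⁻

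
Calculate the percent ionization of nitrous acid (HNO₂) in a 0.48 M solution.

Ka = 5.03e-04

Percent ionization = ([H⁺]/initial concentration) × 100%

Using Ka equilibrium: x² + Ka×x - Ka×C = 0. Solving: [H⁺] = 1.5289e-02. Percent = (1.5289e-02/0.48) × 100

Percent ionization = 3.19%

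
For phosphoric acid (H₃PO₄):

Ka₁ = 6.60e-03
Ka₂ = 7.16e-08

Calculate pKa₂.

pKa₂ = -log(Ka₂) = -log(7.16e-08) = 7.15.

pK_{a2} = 7.15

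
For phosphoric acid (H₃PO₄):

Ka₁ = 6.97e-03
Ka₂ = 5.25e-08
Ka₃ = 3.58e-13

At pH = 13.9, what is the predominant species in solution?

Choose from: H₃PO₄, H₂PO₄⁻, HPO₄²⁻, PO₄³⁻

pKa₁ = 2.16, pKa₂ = 7.28, pKa₃ = 12.45. For a polyprotic acid the predominant species crosses at each pKa: below pKa_n the protonated form dominates, above it the deprotonated form does. At pH = 13.9, the predominant species is PO₄³⁻.

PO₄³⁻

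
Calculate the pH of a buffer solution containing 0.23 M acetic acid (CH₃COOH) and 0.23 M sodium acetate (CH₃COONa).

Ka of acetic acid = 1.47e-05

pKa = -log(1.47e-05) = 4.83. pH = pKa + log([A⁻]/[HA]) = 4.83 + log(0.23/0.23)

pH = 4.83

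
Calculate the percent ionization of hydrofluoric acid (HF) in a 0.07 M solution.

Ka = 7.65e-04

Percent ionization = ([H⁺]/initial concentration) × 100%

Using Ka equilibrium: x² + Ka×x - Ka×C = 0. Solving: [H⁺] = 6.9453e-03. Percent = (6.9453e-03/0.07) × 100

Percent ionization = 9.92%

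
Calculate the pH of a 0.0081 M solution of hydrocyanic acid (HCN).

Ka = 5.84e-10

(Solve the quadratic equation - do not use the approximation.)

x² + Ka×x - Ka×C = 0. Using quadratic formula: [H⁺] = 2.1747e-06

pH = 5.66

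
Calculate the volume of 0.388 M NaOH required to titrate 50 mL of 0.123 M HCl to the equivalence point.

At equivalence: moles acid = moles base. moles HCl = 0.123 × 50/1000 = 0.00615 mol. V_base = moles / 0.388 × 1000 = 15.9 mL.

V_{base} = 15.9 mL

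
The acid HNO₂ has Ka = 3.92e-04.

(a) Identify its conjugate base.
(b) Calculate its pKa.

(a) The conjugate base is formed by removing one H⁺ from HNO₂, giving NO₂⁻. (b) pKa = -log(Ka) = -log(3.92e-04) = 3.41.

Conjugate base: NO₂⁻; pK_a = 3.41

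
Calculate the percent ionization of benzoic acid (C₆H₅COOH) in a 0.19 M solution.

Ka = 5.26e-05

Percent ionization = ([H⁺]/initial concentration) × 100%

Using Ka equilibrium: x² + Ka×x - Ka×C = 0. Solving: [H⁺] = 3.1351e-03. Percent = (3.1351e-03/0.19) × 100

Percent ionization = 1.65%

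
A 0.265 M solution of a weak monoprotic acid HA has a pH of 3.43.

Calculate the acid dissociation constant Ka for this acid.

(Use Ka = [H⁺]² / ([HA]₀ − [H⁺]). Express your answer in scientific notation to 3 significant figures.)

[H⁺] = 10^(−pH) = 10^(−3.43) = 3.715e-04 M. For HA ⇌ H⁺ + A⁻, Ka = [H⁺][A⁻]/[HA] = [H⁺]² / ([HA]₀ − [H⁺]) = (3.715e-04)² / (0.265 − 3.715e-04) = 5.22e-07.

K_a = 5.22e-07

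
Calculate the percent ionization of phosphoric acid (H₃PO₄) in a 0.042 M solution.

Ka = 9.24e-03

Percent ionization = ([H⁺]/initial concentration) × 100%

Using Ka equilibrium: x² + Ka×x - Ka×C = 0. Solving: [H⁺] = 1.5614e-02. Percent = (1.5614e-02/0.042) × 100

Percent ionization = 37.2%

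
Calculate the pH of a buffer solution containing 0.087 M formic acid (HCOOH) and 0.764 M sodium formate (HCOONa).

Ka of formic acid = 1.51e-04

pKa = -log(1.51e-04) = 3.82. pH = pKa + log([A⁻]/[HA]) = 3.82 + log(0.764/0.087)

pH = 4.76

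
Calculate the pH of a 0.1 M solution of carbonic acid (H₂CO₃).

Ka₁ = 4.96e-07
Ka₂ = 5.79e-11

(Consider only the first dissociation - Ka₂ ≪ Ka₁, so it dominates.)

First dissociation dominates. From Ka₁ = [H⁺][HA⁻]/[H₂A], x² + Ka₁·x − Ka₁·C = 0 with C = 0.1 M and Ka₁ = 4.96e-07. Solving: [H⁺] = (−Ka₁ + √(Ka₁² + 4·Ka₁·C)) / 2 = 2.2246e-04 M. pH = -log(2.2246e-04) = 3.65.

pH = 3.65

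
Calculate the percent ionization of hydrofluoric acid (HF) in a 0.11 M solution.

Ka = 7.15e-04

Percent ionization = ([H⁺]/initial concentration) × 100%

Using Ka equilibrium: x² + Ka×x - Ka×C = 0. Solving: [H⁺] = 8.5182e-03. Percent = (8.5182e-03/0.11) × 100

Percent ionization = 7.74%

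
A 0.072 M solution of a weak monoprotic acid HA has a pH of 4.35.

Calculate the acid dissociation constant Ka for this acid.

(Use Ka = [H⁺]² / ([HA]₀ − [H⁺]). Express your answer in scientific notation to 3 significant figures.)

[H⁺] = 10^(−pH) = 10^(−4.35) = 4.467e-05 M. For HA ⇌ H⁺ + A⁻, Ka = [H⁺][A⁻]/[HA] = [H⁺]² / ([HA]₀ − [H⁺]) = (4.467e-05)² / (0.072 − 4.467e-05) = 2.77e-08.

K_a = 2.77e-08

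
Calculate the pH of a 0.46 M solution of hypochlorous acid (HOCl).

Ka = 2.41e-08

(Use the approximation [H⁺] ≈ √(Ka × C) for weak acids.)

[H⁺] = √(Ka × C) = √(2.41e-08 × 0.46) = 1.0529e-04. pH = -log(1.0529e-04)

pH = 3.98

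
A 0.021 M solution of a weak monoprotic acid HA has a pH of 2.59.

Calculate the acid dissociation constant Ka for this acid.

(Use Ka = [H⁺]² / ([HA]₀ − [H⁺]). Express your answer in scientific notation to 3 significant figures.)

[H⁺] = 10^(−pH) = 10^(−2.59) = 2.570e-03 M. For HA ⇌ H⁺ + A⁻, Ka = [H⁺][A⁻]/[HA] = [H⁺]² / ([HA]₀ − [H⁺]) = (2.570e-03)² / (0.021 − 2.570e-03) = 3.58e-04.

K_a = 3.58e-04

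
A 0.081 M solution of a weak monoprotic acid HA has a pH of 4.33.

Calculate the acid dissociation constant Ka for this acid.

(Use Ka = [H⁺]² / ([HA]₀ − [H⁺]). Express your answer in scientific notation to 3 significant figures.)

[H⁺] = 10^(−pH) = 10^(−4.33) = 4.677e-05 M. For HA ⇌ H⁺ + A⁻, Ka = [H⁺][A⁻]/[HA] = [H⁺]² / ([HA]₀ − [H⁺]) = (4.677e-05)² / (0.081 − 4.677e-05) = 2.70e-08.

K_a = 2.70e-08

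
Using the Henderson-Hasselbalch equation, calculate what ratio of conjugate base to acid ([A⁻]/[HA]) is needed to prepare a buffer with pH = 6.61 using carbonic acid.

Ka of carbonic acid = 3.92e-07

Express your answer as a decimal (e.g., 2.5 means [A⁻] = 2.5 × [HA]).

pKa = -log(3.92e-07) = 6.4067. pH = pKa + log([A⁻]/[HA]), so log([A⁻]/[HA]) = pH − pKa = 6.61 − 6.4067 = 0.2033. [A⁻]/[HA] = 10^(0.2033) = 1.60

[A⁻]/[HA] = 1.60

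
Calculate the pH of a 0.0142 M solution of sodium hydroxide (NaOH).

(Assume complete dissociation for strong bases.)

[OH⁻] = 0.0142 M for strong base. pOH = -log[OH⁻] = 1.85, pH = 14 - pOH

pH = 12.15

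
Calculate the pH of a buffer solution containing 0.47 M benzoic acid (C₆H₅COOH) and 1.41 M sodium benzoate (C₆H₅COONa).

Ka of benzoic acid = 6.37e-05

pKa = -log(6.37e-05) = 4.20. pH = pKa + log([A⁻]/[HA]) = 4.20 + log(1.41/0.47)

pH = 4.67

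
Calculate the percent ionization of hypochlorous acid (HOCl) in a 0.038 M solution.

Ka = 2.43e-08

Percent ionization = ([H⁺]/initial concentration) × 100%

Using Ka equilibrium: x² + Ka×x - Ka×C = 0. Solving: [H⁺] = 3.0375e-05. Percent = (3.0375e-05/0.038) × 100

Percent ionization = 0.0799%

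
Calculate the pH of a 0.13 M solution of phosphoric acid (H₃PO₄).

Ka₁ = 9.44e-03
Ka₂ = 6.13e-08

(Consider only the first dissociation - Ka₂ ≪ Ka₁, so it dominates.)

First dissociation dominates. From Ka₁ = [H⁺][HA⁻]/[H₂A], x² + Ka₁·x − Ka₁·C = 0 with C = 0.13 M and Ka₁ = 9.44e-03. Solving: [H⁺] = (−Ka₁ + √(Ka₁² + 4·Ka₁·C)) / 2 = 3.0628e-02 M. pH = -log(3.0628e-02) = 1.51.

pH = 1.51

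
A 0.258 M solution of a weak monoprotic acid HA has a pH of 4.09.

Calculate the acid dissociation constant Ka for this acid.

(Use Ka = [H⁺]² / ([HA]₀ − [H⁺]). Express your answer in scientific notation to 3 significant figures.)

[H⁺] = 10^(−pH) = 10^(−4.09) = 8.128e-05 M. For HA ⇌ H⁺ + A⁻, Ka = [H⁺][A⁻]/[HA] = [H⁺]² / ([HA]₀ − [H⁺]) = (8.128e-05)² / (0.258 − 8.128e-05) = 2.56e-08.

K_a = 2.56e-08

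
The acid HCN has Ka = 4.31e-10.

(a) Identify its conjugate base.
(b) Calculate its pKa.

(a) The conjugate base is formed by removing one H⁺ from HCN, giving CN⁻. (b) pKa = -log(Ka) = -log(4.31e-10) = 9.37.

Conjugate base: CN⁻; pK_a = 9.37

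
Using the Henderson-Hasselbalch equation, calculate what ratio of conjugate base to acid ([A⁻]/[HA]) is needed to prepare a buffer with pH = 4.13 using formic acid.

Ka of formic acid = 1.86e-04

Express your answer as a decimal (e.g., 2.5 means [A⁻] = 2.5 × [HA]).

pKa = -log(1.86e-04) = 3.7305. pH = pKa + log([A⁻]/[HA]), so log([A⁻]/[HA]) = pH − pKa = 4.13 − 3.7305 = 0.3995. [A⁻]/[HA] = 10^(0.3995) = 2.51

[A⁻]/[HA] = 2.51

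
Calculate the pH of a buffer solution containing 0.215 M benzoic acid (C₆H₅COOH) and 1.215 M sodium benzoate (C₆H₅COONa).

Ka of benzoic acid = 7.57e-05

pKa = -log(7.57e-05) = 4.12. pH = pKa + log([A⁻]/[HA]) = 4.12 + log(1.215/0.215)

pH = 4.87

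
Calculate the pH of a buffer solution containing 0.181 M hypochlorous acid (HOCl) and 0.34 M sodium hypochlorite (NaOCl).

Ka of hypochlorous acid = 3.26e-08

pKa = -log(3.26e-08) = 7.49. pH = pKa + log([A⁻]/[HA]) = 7.49 + log(0.34/0.181)

pH = 7.76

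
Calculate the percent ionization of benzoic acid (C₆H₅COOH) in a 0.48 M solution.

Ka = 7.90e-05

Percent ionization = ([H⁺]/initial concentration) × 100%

Using Ka equilibrium: x² + Ka×x - Ka×C = 0. Solving: [H⁺] = 6.1185e-03. Percent = (6.1185e-03/0.48) × 100

Percent ionization = 1.27%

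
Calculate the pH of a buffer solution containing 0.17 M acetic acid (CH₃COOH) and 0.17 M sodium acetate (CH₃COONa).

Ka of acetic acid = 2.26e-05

pKa = -log(2.26e-05) = 4.65. pH = pKa + log([A⁻]/[HA]) = 4.65 + log(0.17/0.17)

pH = 4.65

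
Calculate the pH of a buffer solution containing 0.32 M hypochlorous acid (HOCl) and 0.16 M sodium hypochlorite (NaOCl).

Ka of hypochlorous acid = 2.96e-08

pKa = -log(2.96e-08) = 7.53. pH = pKa + log([A⁻]/[HA]) = 7.53 + log(0.16/0.32)

pH = 7.23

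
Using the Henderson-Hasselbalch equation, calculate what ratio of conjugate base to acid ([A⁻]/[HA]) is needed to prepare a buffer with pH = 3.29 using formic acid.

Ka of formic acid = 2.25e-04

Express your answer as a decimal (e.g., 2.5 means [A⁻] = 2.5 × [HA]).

pKa = -log(2.25e-04) = 3.6478. pH = pKa + log([A⁻]/[HA]), so log([A⁻]/[HA]) = pH − pKa = 3.29 − 3.6478 = -0.3578. [A⁻]/[HA] = 10^(-0.3578) = 0.439

[A⁻]/[HA] = 0.439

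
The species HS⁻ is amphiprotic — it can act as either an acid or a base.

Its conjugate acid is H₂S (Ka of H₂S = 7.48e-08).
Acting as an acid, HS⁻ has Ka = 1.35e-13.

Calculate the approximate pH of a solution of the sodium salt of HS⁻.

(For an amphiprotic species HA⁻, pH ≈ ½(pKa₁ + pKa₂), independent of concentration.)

pKa₁ = -log(7.48e-08) = 7.13; pKa₂ = -log(1.35e-13) = 12.87. For an amphiprotic species, pH ≈ ½(pKa₁ + pKa₂) = ½(7.13 + 12.87) = 10.00.

pH = 10.00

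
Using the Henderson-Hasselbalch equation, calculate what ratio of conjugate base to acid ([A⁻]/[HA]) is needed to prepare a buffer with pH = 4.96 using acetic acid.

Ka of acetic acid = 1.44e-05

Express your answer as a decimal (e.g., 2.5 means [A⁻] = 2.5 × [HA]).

pKa = -log(1.44e-05) = 4.8416. pH = pKa + log([A⁻]/[HA]), so log([A⁻]/[HA]) = pH − pKa = 4.96 − 4.8416 = 0.1184. [A⁻]/[HA] = 10^(0.1184) = 1.31

[A⁻]/[HA] = 1.31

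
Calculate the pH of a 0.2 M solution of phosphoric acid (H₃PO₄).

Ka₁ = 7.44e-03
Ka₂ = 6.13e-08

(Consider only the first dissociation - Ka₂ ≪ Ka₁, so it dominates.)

First dissociation dominates. From Ka₁ = [H⁺][HA⁻]/[H₂A], x² + Ka₁·x − Ka₁·C = 0 with C = 0.2 M and Ka₁ = 7.44e-03. Solving: [H⁺] = (−Ka₁ + √(Ka₁² + 4·Ka₁·C)) / 2 = 3.5034e-02 M. pH = -log(3.5034e-02) = 1.46.

pH = 1.46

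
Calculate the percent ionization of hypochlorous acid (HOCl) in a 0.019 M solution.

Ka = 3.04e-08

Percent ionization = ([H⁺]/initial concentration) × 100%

Using Ka equilibrium: x² + Ka×x - Ka×C = 0. Solving: [H⁺] = 2.4018e-05. Percent = (2.4018e-05/0.019) × 100

Percent ionization = 0.126%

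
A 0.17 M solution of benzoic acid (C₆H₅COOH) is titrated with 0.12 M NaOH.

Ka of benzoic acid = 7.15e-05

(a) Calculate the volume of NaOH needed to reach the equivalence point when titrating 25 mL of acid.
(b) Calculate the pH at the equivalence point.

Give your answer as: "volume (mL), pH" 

moles acid = 0.17 × 25/1000 = 0.00425 mol; V_base = moles/0.12 × 1000 = 35.4 mL. At equivalence only the conjugate base is present: [A⁻] = 0.00425/0.060 = 7.0345e-02 M. Kb = Kw/Ka = 1.40e-10; [OH⁻] = √(Kb × [A⁻]) = 3.1366e-06; pOH = 5.50; pH = 14 - pOH = 8.50.

V = 35.4 mL, pH = 8.50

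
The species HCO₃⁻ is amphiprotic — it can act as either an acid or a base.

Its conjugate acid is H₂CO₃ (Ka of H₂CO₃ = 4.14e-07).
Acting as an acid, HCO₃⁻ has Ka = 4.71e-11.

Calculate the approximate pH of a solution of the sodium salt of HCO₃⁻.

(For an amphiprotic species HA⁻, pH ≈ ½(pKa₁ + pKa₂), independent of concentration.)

pKa₁ = -log(4.14e-07) = 6.38; pKa₂ = -log(4.71e-11) = 10.33. For an amphiprotic species, pH ≈ ½(pKa₁ + pKa₂) = ½(6.38 + 10.33) = 8.35.

pH = 8.35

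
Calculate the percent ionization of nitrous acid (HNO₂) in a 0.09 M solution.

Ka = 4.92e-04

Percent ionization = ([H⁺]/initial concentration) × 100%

Using Ka equilibrium: x² + Ka×x - Ka×C = 0. Solving: [H⁺] = 6.4129e-03. Percent = (6.4129e-03/0.09) × 100

Percent ionization = 7.13%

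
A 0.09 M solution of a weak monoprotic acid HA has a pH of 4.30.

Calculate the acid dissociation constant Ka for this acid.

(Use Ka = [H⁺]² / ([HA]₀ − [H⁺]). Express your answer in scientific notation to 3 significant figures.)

[H⁺] = 10^(−pH) = 10^(−4.30) = 5.012e-05 M. For HA ⇌ H⁺ + A⁻, Ka = [H⁺][A⁻]/[HA] = [H⁺]² / ([HA]₀ − [H⁺]) = (5.012e-05)² / (0.09 − 5.012e-05) = 2.79e-08.

K_a = 2.79e-08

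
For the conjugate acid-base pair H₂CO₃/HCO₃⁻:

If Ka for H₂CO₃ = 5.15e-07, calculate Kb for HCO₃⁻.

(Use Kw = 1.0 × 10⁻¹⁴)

For a conjugate pair Ka × Kb = Kw, so Kb = Kw/Ka = 1.0 × 10⁻¹⁴ / 5.15e-07 = 1.94e-08.

K_b = 1.94e-08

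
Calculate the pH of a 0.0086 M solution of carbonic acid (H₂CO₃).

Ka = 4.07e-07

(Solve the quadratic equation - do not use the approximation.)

x² + Ka×x - Ka×C = 0. Using quadratic formula: [H⁺] = 5.8959e-05

pH = 4.23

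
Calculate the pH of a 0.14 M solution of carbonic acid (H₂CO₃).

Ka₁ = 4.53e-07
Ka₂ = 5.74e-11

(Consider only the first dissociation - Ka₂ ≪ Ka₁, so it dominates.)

First dissociation dominates. From Ka₁ = [H⁺][HA⁻]/[H₂A], x² + Ka₁·x − Ka₁·C = 0 with C = 0.14 M and Ka₁ = 4.53e-07. Solving: [H⁺] = (−Ka₁ + √(Ka₁² + 4·Ka₁·C)) / 2 = 2.5161e-04 M. pH = -log(2.5161e-04) = 3.60.

pH = 3.60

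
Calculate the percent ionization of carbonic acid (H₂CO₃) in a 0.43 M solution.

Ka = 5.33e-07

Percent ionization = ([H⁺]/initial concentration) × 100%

Using Ka equilibrium: x² + Ka×x - Ka×C = 0. Solving: [H⁺] = 4.7847e-04. Percent = (4.7847e-04/0.43) × 100

Percent ionization = 0.111%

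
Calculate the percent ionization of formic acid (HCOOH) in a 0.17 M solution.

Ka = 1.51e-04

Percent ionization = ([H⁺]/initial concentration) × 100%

Using Ka equilibrium: x² + Ka×x - Ka×C = 0. Solving: [H⁺] = 4.9916e-03. Percent = (4.9916e-03/0.17) × 100

Percent ionization = 2.94%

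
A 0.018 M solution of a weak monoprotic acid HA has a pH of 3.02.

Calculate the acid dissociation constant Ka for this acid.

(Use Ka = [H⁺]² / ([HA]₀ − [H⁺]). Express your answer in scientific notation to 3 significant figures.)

[H⁺] = 10^(−pH) = 10^(−3.02) = 9.550e-04 M. For HA ⇌ H⁺ + A⁻, Ka = [H⁺][A⁻]/[HA] = [H⁺]² / ([HA]₀ − [H⁺]) = (9.550e-04)² / (0.018 − 9.550e-04) = 5.35e-05.

K_a = 5.35e-05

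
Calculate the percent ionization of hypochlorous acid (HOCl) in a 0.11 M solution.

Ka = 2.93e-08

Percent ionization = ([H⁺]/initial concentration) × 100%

Using Ka equilibrium: x² + Ka×x - Ka×C = 0. Solving: [H⁺] = 5.6757e-05. Percent = (5.6757e-05/0.11) × 100

Percent ionization = 0.0516%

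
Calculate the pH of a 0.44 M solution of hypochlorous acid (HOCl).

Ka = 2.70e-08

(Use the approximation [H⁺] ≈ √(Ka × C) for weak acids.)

[H⁺] = √(Ka × C) = √(2.70e-08 × 0.44) = 1.0900e-04. pH = -log(1.0900e-04)

pH = 3.96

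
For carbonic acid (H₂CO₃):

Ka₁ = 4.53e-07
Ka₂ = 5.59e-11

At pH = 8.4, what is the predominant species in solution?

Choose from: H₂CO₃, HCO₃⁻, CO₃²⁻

pKa₁ = 6.34, pKa₂ = 10.25. For a polyprotic acid the predominant species crosses at each pKa: below pKa_n the protonated form dominates, above it the deprotonated form does. At pH = 8.4, the predominant species is HCO₃⁻.

HCO₃⁻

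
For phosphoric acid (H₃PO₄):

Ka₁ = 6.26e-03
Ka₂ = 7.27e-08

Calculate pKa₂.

pKa₂ = -log(Ka₂) = -log(7.27e-08) = 7.14.

pK_{a2} = 7.14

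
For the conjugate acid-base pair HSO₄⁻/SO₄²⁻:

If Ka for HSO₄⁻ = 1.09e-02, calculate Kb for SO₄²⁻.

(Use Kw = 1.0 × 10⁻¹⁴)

For a conjugate pair Ka × Kb = Kw, so Kb = Kw/Ka = 1.0 × 10⁻¹⁴ / 1.09e-02 = 9.17e-13.

K_b = 9.17e-13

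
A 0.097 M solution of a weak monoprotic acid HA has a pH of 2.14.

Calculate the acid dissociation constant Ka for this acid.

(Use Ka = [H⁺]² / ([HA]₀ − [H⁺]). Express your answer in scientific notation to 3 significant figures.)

[H⁺] = 10^(−pH) = 10^(−2.14) = 7.244e-03 M. For HA ⇌ H⁺ + A⁻, Ka = [H⁺][A⁻]/[HA] = [H⁺]² / ([HA]₀ − [H⁺]) = (7.244e-03)² / (0.097 − 7.244e-03) = 5.85e-04.

K_a = 5.85e-04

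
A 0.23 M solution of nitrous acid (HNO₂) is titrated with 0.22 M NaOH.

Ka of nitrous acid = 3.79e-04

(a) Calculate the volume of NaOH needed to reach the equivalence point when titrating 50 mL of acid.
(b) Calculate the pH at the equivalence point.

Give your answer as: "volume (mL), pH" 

moles acid = 0.23 × 50/1000 = 0.0115 mol; V_base = moles/0.22 × 1000 = 52.3 mL. At equivalence only the conjugate base is present: [A⁻] = 0.0115/0.102 = 1.1244e-01 M. Kb = Kw/Ka = 2.64e-11; [OH⁻] = √(Kb × [A⁻]) = 1.7225e-06; pOH = 5.76; pH = 14 - pOH = 8.24.

V = 52.3 mL, pH = 8.24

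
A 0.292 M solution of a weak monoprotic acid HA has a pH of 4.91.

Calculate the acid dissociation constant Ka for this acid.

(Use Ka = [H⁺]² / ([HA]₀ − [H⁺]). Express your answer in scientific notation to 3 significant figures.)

[H⁺] = 10^(−pH) = 10^(−4.91) = 1.230e-05 M. For HA ⇌ H⁺ + A⁻, Ka = [H⁺][A⁻]/[HA] = [H⁺]² / ([HA]₀ − [H⁺]) = (1.230e-05)² / (0.292 − 1.230e-05) = 5.18e-10.

K_a = 5.18e-10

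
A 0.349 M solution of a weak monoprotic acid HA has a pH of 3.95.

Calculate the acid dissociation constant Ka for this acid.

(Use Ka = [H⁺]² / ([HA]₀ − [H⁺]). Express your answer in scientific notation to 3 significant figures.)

[H⁺] = 10^(−pH) = 10^(−3.95) = 1.122e-04 M. For HA ⇌ H⁺ + A⁻, Ka = [H⁺][A⁻]/[HA] = [H⁺]² / ([HA]₀ − [H⁺]) = (1.122e-04)² / (0.349 − 1.122e-04) = 3.61e-08.

K_a = 3.61e-08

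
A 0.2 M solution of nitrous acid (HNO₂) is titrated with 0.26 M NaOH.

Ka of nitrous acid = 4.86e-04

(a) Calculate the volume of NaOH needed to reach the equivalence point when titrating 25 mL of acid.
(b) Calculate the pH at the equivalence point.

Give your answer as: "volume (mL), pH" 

moles acid = 0.2 × 25/1000 = 0.005 mol; V_base = moles/0.26 × 1000 = 19.2 mL. At equivalence only the conjugate base is present: [A⁻] = 0.005/0.044 = 1.1304e-01 M. Kb = Kw/Ka = 2.06e-11; [OH⁻] = √(Kb × [A⁻]) = 1.5251e-06; pOH = 5.82; pH = 14 - pOH = 8.18.

V = 19.2 mL, pH = 8.18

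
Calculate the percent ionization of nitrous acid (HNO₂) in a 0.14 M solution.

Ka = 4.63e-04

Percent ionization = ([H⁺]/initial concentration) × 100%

Using Ka equilibrium: x² + Ka×x - Ka×C = 0. Solving: [H⁺] = 7.8229e-03. Percent = (7.8229e-03/0.14) × 100

Percent ionization = 5.59%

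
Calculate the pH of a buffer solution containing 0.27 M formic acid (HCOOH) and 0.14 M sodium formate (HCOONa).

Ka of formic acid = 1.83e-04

pKa = -log(1.83e-04) = 3.74. pH = pKa + log([A⁻]/[HA]) = 3.74 + log(0.14/0.27)

pH = 3.45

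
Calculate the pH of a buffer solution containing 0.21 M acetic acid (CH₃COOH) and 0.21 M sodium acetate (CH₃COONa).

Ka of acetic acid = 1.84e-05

pKa = -log(1.84e-05) = 4.74. pH = pKa + log([A⁻]/[HA]) = 4.74 + log(0.21/0.21)

pH = 4.74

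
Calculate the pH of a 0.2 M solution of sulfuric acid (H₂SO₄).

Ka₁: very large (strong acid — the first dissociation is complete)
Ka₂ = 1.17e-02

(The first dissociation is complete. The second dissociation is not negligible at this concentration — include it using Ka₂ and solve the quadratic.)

First dissociation is complete: [H⁺]₀ = [HSO₄⁻]₀ = C = 0.2 M. Second dissociation HSO₄⁻ ⇌ H⁺ + SO₄²⁻: let x = [SO₄²⁻]. Ka₂ = (C + x)·x / (C − x) = 1.17e-02 → x² + (C + Ka₂)·x − Ka₂·C = 0 → x² + 0.21170·x − 2.340e-03 = 0. x = (−0.21170 + √(0.21170² + 4 × 2.340e-03)) / 2 = 1.0530e-02 M. [H⁺] = C + x = 0.2 + 1.0530e-02 = 2.1053e-01 M. pH = -log(2.1053e-01) = 0.68.

pH = 0.68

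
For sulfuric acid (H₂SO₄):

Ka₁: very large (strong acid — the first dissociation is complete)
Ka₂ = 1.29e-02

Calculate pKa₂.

pKa₂ = -log(Ka₂) = -log(1.29e-02) = 1.89.

pK_{a2} = 1.89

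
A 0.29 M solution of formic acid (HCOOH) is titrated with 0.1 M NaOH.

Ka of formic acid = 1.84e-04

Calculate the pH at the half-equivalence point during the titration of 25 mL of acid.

At half-equivalence [HA] = [A⁻], so Henderson-Hasselbalch gives pH = pKa = -log(1.84e-04) = 3.74.

pH = pKa = 3.74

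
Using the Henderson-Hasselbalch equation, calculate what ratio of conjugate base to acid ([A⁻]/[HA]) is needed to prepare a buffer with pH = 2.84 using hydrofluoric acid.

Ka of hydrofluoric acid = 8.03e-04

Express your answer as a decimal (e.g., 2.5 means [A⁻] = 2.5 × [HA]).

pKa = -log(8.03e-04) = 3.0953. pH = pKa + log([A⁻]/[HA]), so log([A⁻]/[HA]) = pH − pKa = 2.84 − 3.0953 = -0.2553. [A⁻]/[HA] = 10^(-0.2553) = 0.556

[A⁻]/[HA] = 0.556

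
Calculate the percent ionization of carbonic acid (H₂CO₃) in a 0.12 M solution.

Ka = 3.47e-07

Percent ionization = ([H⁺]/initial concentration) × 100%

Using Ka equilibrium: x² + Ka×x - Ka×C = 0. Solving: [H⁺] = 2.0389e-04. Percent = (2.0389e-04/0.12) × 100

Percent ionization = 0.17%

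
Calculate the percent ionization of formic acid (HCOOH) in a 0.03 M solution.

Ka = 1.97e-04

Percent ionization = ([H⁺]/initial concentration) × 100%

Using Ka equilibrium: x² + Ka×x - Ka×C = 0. Solving: [H⁺] = 2.3345e-03. Percent = (2.3345e-03/0.03) × 100

Percent ionization = 7.78%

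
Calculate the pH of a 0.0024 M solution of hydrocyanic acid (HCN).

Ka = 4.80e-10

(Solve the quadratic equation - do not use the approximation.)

x² + Ka×x - Ka×C = 0. Using quadratic formula: [H⁺] = 1.0731e-06

pH = 5.97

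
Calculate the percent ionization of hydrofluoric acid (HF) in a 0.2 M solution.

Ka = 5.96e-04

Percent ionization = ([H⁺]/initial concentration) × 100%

Using Ka equilibrium: x² + Ka×x - Ka×C = 0. Solving: [H⁺] = 1.0624e-02. Percent = (1.0624e-02/0.2) × 100

Percent ionization = 5.31%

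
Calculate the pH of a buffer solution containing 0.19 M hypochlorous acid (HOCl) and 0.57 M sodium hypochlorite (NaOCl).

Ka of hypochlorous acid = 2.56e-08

pKa = -log(2.56e-08) = 7.59. pH = pKa + log([A⁻]/[HA]) = 7.59 + log(0.57/0.19)

pH = 8.07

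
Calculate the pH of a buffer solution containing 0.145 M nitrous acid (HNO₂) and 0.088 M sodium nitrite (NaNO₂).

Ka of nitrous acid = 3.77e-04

pKa = -log(3.77e-04) = 3.42. pH = pKa + log([A⁻]/[HA]) = 3.42 + log(0.088/0.145)

pH = 3.21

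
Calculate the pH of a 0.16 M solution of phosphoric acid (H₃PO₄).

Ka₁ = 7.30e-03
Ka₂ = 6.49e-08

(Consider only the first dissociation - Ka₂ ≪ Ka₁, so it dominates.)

First dissociation dominates. From Ka₁ = [H⁺][HA⁻]/[H₂A], x² + Ka₁·x − Ka₁·C = 0 with C = 0.16 M and Ka₁ = 7.30e-03. Solving: [H⁺] = (−Ka₁ + √(Ka₁² + 4·Ka₁·C)) / 2 = 3.0720e-02 M. pH = -log(3.0720e-02) = 1.51.

pH = 1.51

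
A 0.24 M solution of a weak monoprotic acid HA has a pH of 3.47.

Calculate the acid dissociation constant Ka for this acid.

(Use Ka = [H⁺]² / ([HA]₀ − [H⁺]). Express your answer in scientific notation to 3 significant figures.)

[H⁺] = 10^(−pH) = 10^(−3.47) = 3.388e-04 M. For HA ⇌ H⁺ + A⁻, Ka = [H⁺][A⁻]/[HA] = [H⁺]² / ([HA]₀ − [H⁺]) = (3.388e-04)² / (0.24 − 3.388e-04) = 4.79e-07.

K_a = 4.79e-07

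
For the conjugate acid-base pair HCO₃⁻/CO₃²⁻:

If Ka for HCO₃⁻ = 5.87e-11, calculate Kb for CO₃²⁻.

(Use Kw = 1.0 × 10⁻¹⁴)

For a conjugate pair Ka × Kb = Kw, so Kb = Kw/Ka = 1.0 × 10⁻¹⁴ / 5.87e-11 = 1.70e-04.

K_b = 1.70e-04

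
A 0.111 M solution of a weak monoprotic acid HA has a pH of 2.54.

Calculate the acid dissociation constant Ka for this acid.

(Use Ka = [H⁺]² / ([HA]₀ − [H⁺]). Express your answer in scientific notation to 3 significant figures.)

[H⁺] = 10^(−pH) = 10^(−2.54) = 2.884e-03 M. For HA ⇌ H⁺ + A⁻, Ka = [H⁺][A⁻]/[HA] = [H⁺]² / ([HA]₀ − [H⁺]) = (2.884e-03)² / (0.111 − 2.884e-03) = 7.69e-05.

K_a = 7.69e-05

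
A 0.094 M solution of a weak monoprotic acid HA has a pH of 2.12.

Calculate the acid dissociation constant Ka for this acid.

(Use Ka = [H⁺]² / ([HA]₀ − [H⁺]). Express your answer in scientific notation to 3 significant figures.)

[H⁺] = 10^(−pH) = 10^(−2.12) = 7.586e-03 M. For HA ⇌ H⁺ + A⁻, Ka = [H⁺][A⁻]/[HA] = [H⁺]² / ([HA]₀ − [H⁺]) = (7.586e-03)² / (0.094 − 7.586e-03) = 6.66e-04.

K_a = 6.66e-04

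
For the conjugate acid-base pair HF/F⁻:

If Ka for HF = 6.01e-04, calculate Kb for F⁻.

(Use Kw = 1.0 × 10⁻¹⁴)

For a conjugate pair Ka × Kb = Kw, so Kb = Kw/Ka = 1.0 × 10⁻¹⁴ / 6.01e-04 = 1.66e-11.

K_b = 1.66e-11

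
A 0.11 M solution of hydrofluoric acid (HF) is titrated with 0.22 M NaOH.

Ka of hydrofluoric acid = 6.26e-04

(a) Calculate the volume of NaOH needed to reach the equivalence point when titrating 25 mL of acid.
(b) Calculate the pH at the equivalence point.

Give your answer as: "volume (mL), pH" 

moles acid = 0.11 × 25/1000 = 0.00275 mol; V_base = moles/0.22 × 1000 = 12.5 mL. At equivalence only the conjugate base is present: [A⁻] = 0.00275/0.037 = 7.3333e-02 M. Kb = Kw/Ka = 1.60e-11; [OH⁻] = √(Kb × [A⁻]) = 1.0823e-06; pOH = 5.97; pH = 14 - pOH = 8.03.

V = 12.5 mL, pH = 8.03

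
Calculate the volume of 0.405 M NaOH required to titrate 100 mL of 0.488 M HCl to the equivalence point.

At equivalence: moles acid = moles base. moles HCl = 0.488 × 100/1000 = 0.0488 mol. V_base = moles / 0.405 × 1000 = 120.5 mL.

V_{base} = 120.5 mL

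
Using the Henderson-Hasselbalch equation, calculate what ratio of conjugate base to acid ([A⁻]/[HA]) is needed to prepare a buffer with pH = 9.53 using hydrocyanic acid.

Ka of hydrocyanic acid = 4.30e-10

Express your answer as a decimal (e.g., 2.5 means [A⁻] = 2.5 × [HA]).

pKa = -log(4.30e-10) = 9.3665. pH = pKa + log([A⁻]/[HA]), so log([A⁻]/[HA]) = pH − pKa = 9.53 − 9.3665 = 0.1635. [A⁻]/[HA] = 10^(0.1635) = 1.46

[A⁻]/[HA] = 1.46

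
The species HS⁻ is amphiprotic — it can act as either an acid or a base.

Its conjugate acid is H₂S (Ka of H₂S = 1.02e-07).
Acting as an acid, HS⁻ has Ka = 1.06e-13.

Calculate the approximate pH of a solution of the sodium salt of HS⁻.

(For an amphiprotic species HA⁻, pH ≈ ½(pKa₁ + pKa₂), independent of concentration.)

pKa₁ = -log(1.02e-07) = 6.99; pKa₂ = -log(1.06e-13) = 12.97. For an amphiprotic species, pH ≈ ½(pKa₁ + pKa₂) = ½(6.99 + 12.97) = 9.98.

pH = 9.98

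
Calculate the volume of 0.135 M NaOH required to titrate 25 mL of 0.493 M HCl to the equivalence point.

At equivalence: moles acid = moles base. moles HCl = 0.493 × 25/1000 = 0.01232 mol. V_base = moles / 0.135 × 1000 = 91.3 mL.

V_{base} = 91.3 mL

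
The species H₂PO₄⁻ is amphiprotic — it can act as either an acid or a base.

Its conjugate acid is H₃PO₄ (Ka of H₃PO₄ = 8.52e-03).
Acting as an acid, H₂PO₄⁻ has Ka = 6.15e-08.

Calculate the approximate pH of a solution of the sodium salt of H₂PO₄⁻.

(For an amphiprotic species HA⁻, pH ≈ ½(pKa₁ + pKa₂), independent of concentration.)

pKa₁ = -log(8.52e-03) = 2.07; pKa₂ = -log(6.15e-08) = 7.21. For an amphiprotic species, pH ≈ ½(pKa₁ + pKa₂) = ½(2.07 + 7.21) = 4.64.

pH = 4.64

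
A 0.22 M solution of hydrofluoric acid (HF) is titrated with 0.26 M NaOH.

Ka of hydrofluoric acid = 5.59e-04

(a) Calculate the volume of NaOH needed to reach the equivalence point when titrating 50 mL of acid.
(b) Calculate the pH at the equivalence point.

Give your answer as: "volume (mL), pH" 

moles acid = 0.22 × 50/1000 = 0.011 mol; V_base = moles/0.26 × 1000 = 42.3 mL. At equivalence only the conjugate base is present: [A⁻] = 0.011/0.092 = 1.1917e-01 M. Kb = Kw/Ka = 1.79e-11; [OH⁻] = √(Kb × [A⁻]) = 1.4601e-06; pOH = 5.84; pH = 14 - pOH = 8.16.

V = 42.3 mL, pH = 8.16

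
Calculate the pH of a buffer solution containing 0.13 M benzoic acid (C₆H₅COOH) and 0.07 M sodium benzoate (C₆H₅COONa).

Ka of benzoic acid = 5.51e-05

pKa = -log(5.51e-05) = 4.26. pH = pKa + log([A⁻]/[HA]) = 4.26 + log(0.07/0.13)

pH = 3.99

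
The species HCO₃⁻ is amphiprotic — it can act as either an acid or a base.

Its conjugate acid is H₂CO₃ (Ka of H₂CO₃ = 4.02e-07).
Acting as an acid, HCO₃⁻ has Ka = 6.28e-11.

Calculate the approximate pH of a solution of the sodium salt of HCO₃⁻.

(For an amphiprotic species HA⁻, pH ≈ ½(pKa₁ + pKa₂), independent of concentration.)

pKa₁ = -log(4.02e-07) = 6.40; pKa₂ = -log(6.28e-11) = 10.20. For an amphiprotic species, pH ≈ ½(pKa₁ + pKa₂) = ½(6.40 + 10.20) = 8.30.

pH = 8.30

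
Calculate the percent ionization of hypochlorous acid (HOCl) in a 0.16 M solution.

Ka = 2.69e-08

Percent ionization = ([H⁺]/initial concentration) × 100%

Using Ka equilibrium: x² + Ka×x - Ka×C = 0. Solving: [H⁺] = 6.5591e-05. Percent = (6.5591e-05/0.16) × 100

Percent ionization = 0.041%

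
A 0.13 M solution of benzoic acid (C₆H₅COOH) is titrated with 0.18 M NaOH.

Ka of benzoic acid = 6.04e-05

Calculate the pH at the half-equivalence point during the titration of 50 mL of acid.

At half-equivalence [HA] = [A⁻], so Henderson-Hasselbalch gives pH = pKa = -log(6.04e-05) = 4.22.

pH = pKa = 4.22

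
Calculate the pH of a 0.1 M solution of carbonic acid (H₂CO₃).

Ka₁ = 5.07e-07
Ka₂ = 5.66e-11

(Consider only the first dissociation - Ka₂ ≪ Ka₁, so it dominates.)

First dissociation dominates. From Ka₁ = [H⁺][HA⁻]/[H₂A], x² + Ka₁·x − Ka₁·C = 0 with C = 0.1 M and Ka₁ = 5.07e-07. Solving: [H⁺] = (−Ka₁ + √(Ka₁² + 4·Ka₁·C)) / 2 = 2.2491e-04 M. pH = -log(2.2491e-04) = 3.65.

pH = 3.65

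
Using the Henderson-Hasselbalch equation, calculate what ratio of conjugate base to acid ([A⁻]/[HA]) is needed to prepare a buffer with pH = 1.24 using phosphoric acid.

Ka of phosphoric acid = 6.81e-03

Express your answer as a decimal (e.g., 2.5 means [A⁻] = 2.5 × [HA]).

pKa = -log(6.81e-03) = 2.1669. pH = pKa + log([A⁻]/[HA]), so log([A⁻]/[HA]) = pH − pKa = 1.24 − 2.1669 = -0.9269. [A⁻]/[HA] = 10^(-0.9269) = 0.118

[A⁻]/[HA] = 0.118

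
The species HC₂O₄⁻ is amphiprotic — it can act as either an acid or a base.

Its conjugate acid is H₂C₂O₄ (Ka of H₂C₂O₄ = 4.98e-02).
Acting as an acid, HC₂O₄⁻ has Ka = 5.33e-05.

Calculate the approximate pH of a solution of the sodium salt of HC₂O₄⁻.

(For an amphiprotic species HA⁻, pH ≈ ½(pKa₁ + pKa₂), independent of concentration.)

pKa₁ = -log(4.98e-02) = 1.30; pKa₂ = -log(5.33e-05) = 4.27. For an amphiprotic species, pH ≈ ½(pKa₁ + pKa₂) = ½(1.30 + 4.27) = 2.79.

pH = 2.79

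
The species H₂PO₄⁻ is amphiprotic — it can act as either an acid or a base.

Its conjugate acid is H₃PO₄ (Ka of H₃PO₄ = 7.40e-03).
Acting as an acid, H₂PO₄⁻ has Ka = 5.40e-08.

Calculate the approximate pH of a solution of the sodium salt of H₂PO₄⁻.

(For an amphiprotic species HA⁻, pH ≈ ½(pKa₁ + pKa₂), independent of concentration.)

pKa₁ = -log(7.40e-03) = 2.13; pKa₂ = -log(5.40e-08) = 7.27. For an amphiprotic species, pH ≈ ½(pKa₁ + pKa₂) = ½(2.13 + 7.27) = 4.70.

pH = 4.70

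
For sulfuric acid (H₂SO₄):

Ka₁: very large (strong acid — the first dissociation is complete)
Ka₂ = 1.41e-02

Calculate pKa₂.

pKa₂ = -log(Ka₂) = -log(1.41e-02) = 1.85.

pK_{a2} = 1.85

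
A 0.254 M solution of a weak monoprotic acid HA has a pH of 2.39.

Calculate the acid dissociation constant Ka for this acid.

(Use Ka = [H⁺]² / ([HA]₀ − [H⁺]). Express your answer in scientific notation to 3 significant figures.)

[H⁺] = 10^(−pH) = 10^(−2.39) = 4.074e-03 M. For HA ⇌ H⁺ + A⁻, Ka = [H⁺][A⁻]/[HA] = [H⁺]² / ([HA]₀ − [H⁺]) = (4.074e-03)² / (0.254 − 4.074e-03) = 6.64e-05.

K_a = 6.64e-05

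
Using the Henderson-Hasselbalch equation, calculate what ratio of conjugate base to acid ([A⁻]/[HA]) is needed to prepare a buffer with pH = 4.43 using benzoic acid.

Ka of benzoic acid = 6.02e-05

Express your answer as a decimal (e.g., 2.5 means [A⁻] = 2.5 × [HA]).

pKa = -log(6.02e-05) = 4.2204. pH = pKa + log([A⁻]/[HA]), so log([A⁻]/[HA]) = pH − pKa = 4.43 − 4.2204 = 0.2096. [A⁻]/[HA] = 10^(0.2096) = 1.62

[A⁻]/[HA] = 1.62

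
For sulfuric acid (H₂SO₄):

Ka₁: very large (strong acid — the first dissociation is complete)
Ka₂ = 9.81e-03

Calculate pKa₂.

pKa₂ = -log(Ka₂) = -log(9.81e-03) = 2.01.

pK_{a2} = 2.01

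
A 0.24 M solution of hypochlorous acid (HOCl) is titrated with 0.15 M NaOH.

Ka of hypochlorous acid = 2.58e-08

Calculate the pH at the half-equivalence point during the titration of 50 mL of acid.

At half-equivalence [HA] = [A⁻], so Henderson-Hasselbalch gives pH = pKa = -log(2.58e-08) = 7.59.

pH = pKa = 7.59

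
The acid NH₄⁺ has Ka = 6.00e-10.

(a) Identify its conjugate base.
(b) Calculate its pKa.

(a) The conjugate base is formed by removing one H⁺ from NH₄⁺, giving NH₃. (b) pKa = -log(Ka) = -log(6.00e-10) = 9.22.

Conjugate base: NH₃; pK_a = 9.22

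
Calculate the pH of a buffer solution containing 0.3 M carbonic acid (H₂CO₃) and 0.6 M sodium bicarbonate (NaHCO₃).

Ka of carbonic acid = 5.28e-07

pKa = -log(5.28e-07) = 6.28. pH = pKa + log([A⁻]/[HA]) = 6.28 + log(0.6/0.3)

pH = 6.58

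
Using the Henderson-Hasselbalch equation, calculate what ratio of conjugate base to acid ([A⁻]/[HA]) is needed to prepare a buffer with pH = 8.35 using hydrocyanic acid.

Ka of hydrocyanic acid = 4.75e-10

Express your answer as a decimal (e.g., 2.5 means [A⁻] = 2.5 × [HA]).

pKa = -log(4.75e-10) = 9.3233. pH = pKa + log([A⁻]/[HA]), so log([A⁻]/[HA]) = pH − pKa = 8.35 − 9.3233 = -0.9733. [A⁻]/[HA] = 10^(-0.9733) = 0.106

[A⁻]/[HA] = 0.106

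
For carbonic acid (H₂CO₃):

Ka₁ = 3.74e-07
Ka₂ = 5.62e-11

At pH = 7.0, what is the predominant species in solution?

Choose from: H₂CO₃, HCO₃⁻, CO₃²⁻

pKa₁ = 6.43, pKa₂ = 10.25. For a polyprotic acid the predominant species crosses at each pKa: below pKa_n the protonated form dominates, above it the deprotonated form does. At pH = 7.0, the predominant species is HCO₃⁻.

HCO₃⁻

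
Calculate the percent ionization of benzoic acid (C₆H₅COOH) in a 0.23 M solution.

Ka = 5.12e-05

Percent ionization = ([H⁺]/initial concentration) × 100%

Using Ka equilibrium: x² + Ka×x - Ka×C = 0. Solving: [H⁺] = 3.4061e-03. Percent = (3.4061e-03/0.23) × 100

Percent ionization = 1.48%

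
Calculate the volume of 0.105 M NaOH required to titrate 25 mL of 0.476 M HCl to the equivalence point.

At equivalence: moles acid = moles base. moles HCl = 0.476 × 25/1000 = 0.0119 mol. V_base = moles / 0.105 × 1000 = 113.3 mL.

V_{base} = 113.3 mL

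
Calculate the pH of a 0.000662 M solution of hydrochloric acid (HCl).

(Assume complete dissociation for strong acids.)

[H⁺] = 0.000662 M for strong acid. pH = -log[H⁺] = -log(0.000662)

pH = 3.18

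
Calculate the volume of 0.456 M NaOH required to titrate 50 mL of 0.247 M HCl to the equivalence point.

At equivalence: moles acid = moles base. moles HCl = 0.247 × 50/1000 = 0.01235 mol. V_base = moles / 0.456 × 1000 = 27.1 mL.

V_{base} = 27.1 mL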